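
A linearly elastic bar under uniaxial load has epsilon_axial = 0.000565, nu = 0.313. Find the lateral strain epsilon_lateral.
Model: a linearly elastic bar under uniaxial load, so epsilon_lateral = -nu·epsilon_axial.
Substitute:
  epsilon_lateral = -(0.313 × 0.000565)
  epsilon_lateral = -0.0001768
Final answer: epsilon_lateral = -0.0001768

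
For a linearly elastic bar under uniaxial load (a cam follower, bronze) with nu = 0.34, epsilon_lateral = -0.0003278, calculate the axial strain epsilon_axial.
Model: a linearly elastic bar under uniaxial load, so epsilon_lateral = -nu·epsilon_axial.
Solve for epsilon_axial: epsilon_axial = -epsilon_lateral / nu.
Substitute:
  epsilon_axial = -(-0.0003278) / 0.34
  epsilon_axial = 0.0009641
Final answer: epsilon_axial = 0.0009641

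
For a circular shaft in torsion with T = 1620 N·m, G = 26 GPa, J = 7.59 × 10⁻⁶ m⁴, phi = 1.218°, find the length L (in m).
Model: a circular shaft in torsion, so phi = (T·L) / (G·J).
Solve for L: L = (phi·G·J) / T.
Convert to SI units:
  G = 26 GPa = 2.6 × 10¹⁰ Pa
  phi = 1.218° = 0.02126 rad
Substitute:
  L = (0.02126 × (2.6 × 10¹⁰) × (7.59 × 10⁻⁶)) / 1620
  L = 2.59 m
Final answer: L = 2.59 m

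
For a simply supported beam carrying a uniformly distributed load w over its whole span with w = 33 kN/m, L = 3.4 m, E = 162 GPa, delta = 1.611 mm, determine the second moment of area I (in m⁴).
Model: a simply supported beam carrying a uniformly distributed load w over its whole span, so delta = (5·w·L^4) / (384·E·I).
Solve for I: I = (5·w·L^4) / (384·delta·E).
Convert to SI units:
  w = 33 kN/m = 33000 N/m
  E = 162 GPa = 1.62 × 10¹¹ Pa
  delta = 1.611 mm = 0.001611 m
Substitute:
  I = (5 × 33000 × 3.4^4) / (384 × 0.001611 × (1.62 × 10¹¹))
  I = 0.00022 m⁴
Final answer: I = 0.00022 m⁴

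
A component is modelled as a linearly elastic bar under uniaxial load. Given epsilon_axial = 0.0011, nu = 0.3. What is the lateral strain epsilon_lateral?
Model: a linearly elastic bar under uniaxial load, so epsilon_lateral = -nu·epsilon_axial.
Substitute:
  epsilon_lateral = -(0.3 × 0.0011)
  epsilon_lateral = -0.00033
Final answer: epsilon_lateral = -0.00033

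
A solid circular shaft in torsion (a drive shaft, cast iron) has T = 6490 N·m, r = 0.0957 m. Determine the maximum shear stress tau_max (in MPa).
Model: a solid circular shaft in torsion, so tau_max = (2·T) / (π·r^3).
Substitute:
  tau_max = (2 × 6490) / (π × 0.0957^3)
  tau_max = 4.714 × 10⁶ Pa
Convert: tau_max = 4.714 × 10⁶ Pa = 4.714 MPa
Final answer: tau_max = 4.714 MPa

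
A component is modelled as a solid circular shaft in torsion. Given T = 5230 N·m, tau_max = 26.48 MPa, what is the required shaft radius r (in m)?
Model: a solid circular shaft in torsion, so tau_max = (2·T) / (π·r^3).
Solve for r: r = ((2·T) / (π·tau_max))^(1/3).
Convert to SI units:
  tau_max = 26.48 MPa = 2.648 × 10⁷ Pa
Substitute:
  r = ((2 × 5230) / (π × (2.648 × 10⁷)))^(1/3)
  r = 0.0501 m
Final answer: r = 0.0501 m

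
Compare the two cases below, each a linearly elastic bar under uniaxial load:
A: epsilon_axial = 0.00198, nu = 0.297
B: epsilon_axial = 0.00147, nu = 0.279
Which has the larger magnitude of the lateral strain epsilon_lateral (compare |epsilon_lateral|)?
Model: a linearly elastic bar under uniaxial load, so epsilon_lateral = -nu·epsilon_axial (SI units).
  A: epsilon_lateral = -(0.297 × 0.00198) = -0.0005881
  B: epsilon_lateral = -(0.279 × 0.00147) = -0.0004101
|epsilon_lateral|: A = 0.0005881, B = 0.0004101, so A is larger in magnitude.
Final answer: A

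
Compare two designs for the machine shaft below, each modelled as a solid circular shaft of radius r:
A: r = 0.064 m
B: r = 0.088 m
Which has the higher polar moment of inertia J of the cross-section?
Model: a solid circular shaft of radius r, so J = (π·r^4) / 2 (SI units).
  A: J = (π × 0.064^4) / 2 = 2.635 × 10⁻⁵ m⁴
  B: J = (π × 0.088^4) / 2 = 9.42 × 10⁻⁵ m⁴
9.42 × 10⁻⁵ m⁴ > 2.635 × 10⁻⁵ m⁴, so B is larger.
Final answer: B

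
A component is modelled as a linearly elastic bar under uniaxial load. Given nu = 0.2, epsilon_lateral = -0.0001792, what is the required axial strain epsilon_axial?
Model: a linearly elastic bar under uniaxial load, so epsilon_lateral = -nu·epsilon_axial.
Solve for epsilon_axial: epsilon_axial = -epsilon_lateral / nu.
Substitute:
  epsilon_axial = -(-0.0001792) / 0.2
  epsilon_axial = 0.000896
Final answer: epsilon_axial = 0.000896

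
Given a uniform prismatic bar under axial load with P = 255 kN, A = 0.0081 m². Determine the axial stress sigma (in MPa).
Model: a uniform prismatic bar under axial load, so sigma = P / A.
Convert to SI units:
  P = 255 kN = 255000 N
Substitute:
  sigma = 255000 / 0.0081
  sigma = 3.148 × 10⁷ Pa
Convert: sigma = 3.148 × 10⁷ Pa = 31.48 MPa
Final answer: sigma = 31.48 MPa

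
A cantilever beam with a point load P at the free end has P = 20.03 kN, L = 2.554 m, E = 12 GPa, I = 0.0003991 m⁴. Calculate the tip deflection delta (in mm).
Model: a cantilever beam with a point load P at the free end, so delta = (P·L^3) / (3·E·I).
Convert to SI units:
  P = 20.03 kN = 20030 N
  E = 12 GPa = 1.2 × 10¹⁰ Pa
Substitute:
  delta = (20030 × 2.554^3) / (3 × (1.2 × 10¹⁰) × 0.0003991)
  delta = 0.02323 m
Convert: delta = 0.02323 m = 23.23 mm
Final answer: delta = 23.23 mm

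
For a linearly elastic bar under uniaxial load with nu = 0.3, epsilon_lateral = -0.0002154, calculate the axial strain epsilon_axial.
Model: a linearly elastic bar under uniaxial load, so epsilon_lateral = -nu·epsilon_axial.
Solve for epsilon_axial: epsilon_axial = -epsilon_lateral / nu.
Substitute:
  epsilon_axial = -(-0.0002154) / 0.3
  epsilon_axial = 0.000718
Final answer: epsilon_axial = 0.000718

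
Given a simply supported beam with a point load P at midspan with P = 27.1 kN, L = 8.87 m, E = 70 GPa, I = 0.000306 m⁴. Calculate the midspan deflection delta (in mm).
Model: a simply supported beam with a point load P at midspan, so delta = (P·L^3) / (48·E·I).
Convert to SI units:
  P = 27.1 kN = 27100 N
  E = 70 GPa = 7 × 10¹⁰ Pa
Substitute:
  delta = (27100 × 8.87^3) / (48 × (7 × 10¹⁰) × 0.000306)
  delta = 0.01839 m
Convert: delta = 0.01839 m = 18.39 mm
Final answer: delta = 18.39 mm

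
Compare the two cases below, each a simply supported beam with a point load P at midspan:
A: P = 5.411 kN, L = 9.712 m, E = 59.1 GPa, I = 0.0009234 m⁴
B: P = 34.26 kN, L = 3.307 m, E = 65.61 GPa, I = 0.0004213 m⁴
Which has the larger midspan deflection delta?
Model: a simply supported beam with a point load P at midspan, so delta = (P·L^3) / (48·E·I) (SI units).
  A: delta = (5411 × 9.712^3) / (48 × (5.91 × 10¹⁰) × 0.0009234) = 0.001892 m = 1.892 mm
  B: delta = (34260 × 3.307^3) / (48 × (6.561 × 10¹⁰) × 0.0004213) = 0.0009339 m = 0.9339 mm
1.892 mm > 0.9339 mm, so A is larger.
Final answer: A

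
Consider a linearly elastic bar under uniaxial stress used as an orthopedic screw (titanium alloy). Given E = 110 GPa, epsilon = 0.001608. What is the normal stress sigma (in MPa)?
Model: a linearly elastic bar under uniaxial stress, so sigma = E·epsilon.
Convert to SI units:
  E = 110 GPa = 1.1 × 10¹¹ Pa
Substitute:
  sigma = (1.1 × 10¹¹) × 0.001608
  sigma = 1.769 × 10⁸ Pa
Convert: sigma = 1.769 × 10⁸ Pa = 176.9 MPa
Final answer: sigma = 176.9 MPa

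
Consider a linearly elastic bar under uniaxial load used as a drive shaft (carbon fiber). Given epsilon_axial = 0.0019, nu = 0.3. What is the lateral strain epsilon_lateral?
Model: a linearly elastic bar under uniaxial load, so epsilon_lateral = -nu·epsilon_axial.
Substitute:
  epsilon_lateral = -(0.3 × 0.0019)
  epsilon_lateral = -0.00057
Final answer: epsilon_lateral = -0.00057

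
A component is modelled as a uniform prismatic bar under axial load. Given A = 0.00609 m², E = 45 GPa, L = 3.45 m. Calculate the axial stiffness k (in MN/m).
Model: a uniform prismatic bar under axial load, so k = (A·E) / L.
Convert to SI units:
  E = 45 GPa = 4.5 × 10¹⁰ Pa
Substitute:
  k = (0.00609 × (4.5 × 10¹⁰)) / 3.45
  k = 7.943 × 10⁷ N/m
Convert: k = 7.943 × 10⁷ N/m = 79.43 MN/m
Final answer: k = 79.43 MN/m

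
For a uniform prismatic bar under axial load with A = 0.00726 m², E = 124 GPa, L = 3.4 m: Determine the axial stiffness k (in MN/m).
Model: a uniform prismatic bar under axial load, so k = (A·E) / L.
Convert to SI units:
  E = 124 GPa = 1.24 × 10¹¹ Pa
Substitute:
  k = (0.00726 × (1.24 × 10¹¹)) / 3.4
  k = 2.648 × 10⁸ N/m
Convert: k = 2.648 × 10⁸ N/m = 264.8 MN/m
Final answer: k = 264.8 MN/m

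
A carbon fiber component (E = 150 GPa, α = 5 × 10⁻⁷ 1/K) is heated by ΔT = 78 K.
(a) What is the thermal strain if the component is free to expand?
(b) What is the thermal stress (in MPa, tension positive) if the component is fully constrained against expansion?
(a) Free thermal strain ε_th = α·ΔT = (5 × 10⁻⁷) × 78 = 3.9 × 10⁻⁵
(b) Fully constrained, the expansion is suppressed, so σ = -E·α·ΔT. Convert E = 150 GPa = 1.5 × 10¹¹ Pa.
  σ = -(1.5 × 10¹¹) × (5 × 10⁻⁷) × 78 = -5.85 × 10⁶ Pa = -5.85 MPa (compressive)
Final answer: (a) ε_th = 3.9 × 10⁻⁵, (b) σ = -5.85 MPa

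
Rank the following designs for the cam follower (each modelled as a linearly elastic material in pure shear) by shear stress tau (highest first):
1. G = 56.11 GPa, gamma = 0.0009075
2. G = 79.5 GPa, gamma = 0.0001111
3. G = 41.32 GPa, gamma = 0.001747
Model: a linearly elastic material in pure shear, so tau = G·gamma (SI units).
  Case 1: tau = (5.611 × 10¹⁰) × 0.0009075 = 5.092 × 10⁷ Pa = 50.92 MPa
  Case 2: tau = (7.95 × 10¹⁰) × 0.0001111 = 8.832 × 10⁶ Pa = 8.832 MPa
  Case 3: tau = (4.132 × 10¹⁰) × 0.001747 = 7.219 × 10⁷ Pa = 72.19 MPa
Ordering: 72.19 MPa (case 3) > 50.92 MPa (case 1) > 8.832 MPa (case 2)
Final answer: 3, 1, 2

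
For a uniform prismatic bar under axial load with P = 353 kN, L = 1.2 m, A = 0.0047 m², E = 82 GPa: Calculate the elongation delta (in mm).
Model: a uniform prismatic bar under axial load, so delta = (P·L) / (A·E).
Convert to SI units:
  P = 353 kN = 353000 N
  E = 82 GPa = 8.2 × 10¹⁰ Pa
Substitute:
  delta = (353000 × 1.2) / (0.0047 × (8.2 × 10¹⁰))
  delta = 0.001099 m
Convert: delta = 0.001099 m = 1.099 mm
Final answer: delta = 1.099 mm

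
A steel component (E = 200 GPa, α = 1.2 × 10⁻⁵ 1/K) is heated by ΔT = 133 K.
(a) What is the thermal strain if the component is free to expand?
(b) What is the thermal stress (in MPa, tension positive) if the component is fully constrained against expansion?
(a) Free thermal strain ε_th = α·ΔT = (1.2 × 10⁻⁵) × 133 = 0.001596
(b) Fully constrained, the expansion is suppressed, so σ = -E·α·ΔT. Convert E = 200 GPa = 2 × 10¹¹ Pa.
  σ = -(2 × 10¹¹) × (1.2 × 10⁻⁵) × 133 = -3.192 × 10⁸ Pa = -319.2 MPa (compressive)
Final answer: (a) ε_th = 0.001596, (b) σ = -319.2 MPa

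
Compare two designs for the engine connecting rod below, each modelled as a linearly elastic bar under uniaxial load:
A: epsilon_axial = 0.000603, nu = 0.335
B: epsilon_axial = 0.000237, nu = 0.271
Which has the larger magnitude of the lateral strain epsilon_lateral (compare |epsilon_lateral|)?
Model: a linearly elastic bar under uniaxial load, so epsilon_lateral = -nu·epsilon_axial (SI units).
  A: epsilon_lateral = -(0.335 × 0.000603) = -0.000202
  B: epsilon_lateral = -(0.271 × 0.000237) = -6.423 × 10⁻⁵
|epsilon_lateral|: A = 0.000202, B = 6.423 × 10⁻⁵, so A is larger in magnitude.
Final answer: A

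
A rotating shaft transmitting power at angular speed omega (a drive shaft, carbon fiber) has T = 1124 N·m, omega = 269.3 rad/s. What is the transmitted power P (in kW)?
Model: a rotating shaft transmitting power at angular speed omega, so P = T·omega.
Substitute:
  P = 1124 × 269.3
  P = 302700 W
Convert: P = 302700 W = 302.7 kW
Final answer: P = 302.7 kW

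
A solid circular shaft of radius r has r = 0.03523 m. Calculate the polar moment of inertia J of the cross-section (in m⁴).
Model: a solid circular shaft of radius r, so J = (π·r^4) / 2.
Substitute:
  J = (π × 0.03523^4) / 2
  J = 2.42 × 10⁻⁶ m⁴
Final answer: J = 2.42 × 10⁻⁶ m⁴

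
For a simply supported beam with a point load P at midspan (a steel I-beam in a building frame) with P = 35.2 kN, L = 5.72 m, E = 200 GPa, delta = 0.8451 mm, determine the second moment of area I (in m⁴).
Model: a simply supported beam with a point load P at midspan, so delta = (P·L^3) / (48·E·I).
Solve for I: I = (P·L^3) / (48·delta·E).
Convert to SI units:
  P = 35.2 kN = 35200 N
  E = 200 GPa = 2 × 10¹¹ Pa
  delta = 0.8451 mm = 0.0008451 m
Substitute:
  I = (35200 × 5.72^3) / (48 × 0.0008451 × (2 × 10¹¹))
  I = 0.000812 m⁴
Final answer: I = 0.000812 m⁴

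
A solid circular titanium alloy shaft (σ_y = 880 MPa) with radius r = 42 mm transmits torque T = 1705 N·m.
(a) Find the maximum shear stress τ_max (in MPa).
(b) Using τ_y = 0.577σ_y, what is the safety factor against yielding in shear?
(a) For a solid circular shaft, τ_max = T·r/J with J = π·r^4/2, i.e. τ_max = 2·T / (π·r^3). Convert r = 42 mm = 0.042 m.
  τ_max = (2 × 1705) / (π × 0.042^3) = 1.465 × 10⁷ Pa = 14.65 MPa
(b) τ_y = 0.577 × 880 = 507.76 MPa
  SF = τ_y/τ_max = 507.76 / 14.65 = 34.66
Final answer: (a) τ_max = 14.65 MPa, (b) SF = 34.66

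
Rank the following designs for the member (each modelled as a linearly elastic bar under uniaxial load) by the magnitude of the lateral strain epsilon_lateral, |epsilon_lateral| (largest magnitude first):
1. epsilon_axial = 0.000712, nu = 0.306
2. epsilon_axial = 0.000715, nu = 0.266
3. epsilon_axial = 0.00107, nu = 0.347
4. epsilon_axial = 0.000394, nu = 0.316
Model: a linearly elastic bar under uniaxial load, so epsilon_lateral = -nu·epsilon_axial (SI units).
  Case 1: epsilon_lateral = -(0.306 × 0.000712) = -0.0002179
  Case 2: epsilon_lateral = -(0.266 × 0.000715) = -0.0001902
  Case 3: epsilon_lateral = -(0.347 × 0.00107) = -0.0003713
  Case 4: epsilon_lateral = -(0.316 × 0.000394) = -0.0001245
Ordering by |epsilon_lateral|: 0.0003713 (case 3) > 0.0002179 (case 1) > 0.0001902 (case 2) > 0.0001245 (case 4)
Final answer: 3, 1, 2, 4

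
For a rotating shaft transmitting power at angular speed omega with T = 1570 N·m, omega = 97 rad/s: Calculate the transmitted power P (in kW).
Model: a rotating shaft transmitting power at angular speed omega, so P = T·omega.
Substitute:
  P = 1570 × 97
  P = 152300 W
Convert: P = 152300 W = 152.3 kW
Final answer: P = 152.3 kW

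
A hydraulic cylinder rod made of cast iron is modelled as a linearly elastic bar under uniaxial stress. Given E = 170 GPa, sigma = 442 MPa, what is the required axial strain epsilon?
Model: a linearly elastic bar under uniaxial stress, so sigma = E·epsilon.
Solve for epsilon: epsilon = sigma / E.
Convert to SI units:
  E = 170 GPa = 1.7 × 10¹¹ Pa
  sigma = 442 MPa = 4.42 × 10⁸ Pa
Substitute:
  epsilon = (4.42 × 10⁸) / (1.7 × 10¹¹)
  epsilon = 0.0026
Final answer: epsilon = 0.0026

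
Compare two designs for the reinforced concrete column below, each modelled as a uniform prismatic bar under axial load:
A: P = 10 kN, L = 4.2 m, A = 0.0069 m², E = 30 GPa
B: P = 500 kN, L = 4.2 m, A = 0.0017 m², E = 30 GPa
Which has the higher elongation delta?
Model: a uniform prismatic bar under axial load, so delta = (P·L) / (A·E) (SI units).
  A: delta = (10000 × 4.2) / (0.0069 × (3 × 10¹⁰)) = 0.0002029 m = 0.2029 mm
  B: delta = (500000 × 4.2) / (0.0017 × (3 × 10¹⁰)) = 0.04118 m = 41.18 mm
41.18 mm > 0.2029 mm, so B is larger.
Final answer: B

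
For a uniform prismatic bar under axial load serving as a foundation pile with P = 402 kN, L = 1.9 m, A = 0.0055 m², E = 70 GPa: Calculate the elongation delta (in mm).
Model: a uniform prismatic bar under axial load, so delta = (P·L) / (A·E).
Convert to SI units:
  P = 402 kN = 402000 N
  E = 70 GPa = 7 × 10¹⁰ Pa
Substitute:
  delta = (402000 × 1.9) / (0.0055 × (7 × 10¹⁰))
  delta = 0.001984 m
Convert: delta = 0.001984 m = 1.984 mm
Final answer: delta = 1.984 mm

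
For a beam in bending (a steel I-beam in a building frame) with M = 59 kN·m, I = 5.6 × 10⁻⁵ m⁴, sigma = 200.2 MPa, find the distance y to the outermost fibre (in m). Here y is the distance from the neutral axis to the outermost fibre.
Model: a beam in bending, so sigma = (M·y) / I.
Solve for y: y = (sigma·I) / M.
Convert to SI units:
  M = 59 kN·m = 59000 N·m
  sigma = 200.2 MPa = 2.002 × 10⁸ Pa
Substitute:
  y = ((2.002 × 10⁸) × (5.6 × 10⁻⁵)) / 59000
  y = 0.19 m
Final answer: y = 0.19 m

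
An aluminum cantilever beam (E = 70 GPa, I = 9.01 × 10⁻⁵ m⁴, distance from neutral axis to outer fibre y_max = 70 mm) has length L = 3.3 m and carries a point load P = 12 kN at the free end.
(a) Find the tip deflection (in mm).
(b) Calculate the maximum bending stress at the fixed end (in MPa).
(a) Tip deflection of a cantilever with an end point load: δ = P·L^3 / (3·E·I). Convert P = 12 kN = 12000 N, E = 70 GPa = 7 × 10¹⁰ Pa.
  δ = (12000 × 3.3^3) / (3 × (7 × 10¹⁰) × (9.01 × 10⁻⁵)) = 0.02279 m = 22.79 mm
(b) Maximum bending moment at the fixed end: M = P·L = 12000 × 3.3 = 39600 N·m. Convert y_max = 70 mm = 0.07 m.
  σ = M·y_max / I = (39600 × 0.07) / (9.01 × 10⁻⁵) = 3.077 × 10⁷ Pa = 30.77 MPa
Final answer: (a) δ = 22.79 mm, (b) σ = 30.77 MPa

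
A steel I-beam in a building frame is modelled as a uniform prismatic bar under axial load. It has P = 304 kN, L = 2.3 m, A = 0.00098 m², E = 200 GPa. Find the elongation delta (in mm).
Model: a uniform prismatic bar under axial load, so delta = (P·L) / (A·E).
Convert to SI units:
  P = 304 kN = 304000 N
  E = 200 GPa = 2 × 10¹¹ Pa
Substitute:
  delta = (304000 × 2.3) / (0.00098 × (2 × 10¹¹))
  delta = 0.003567 m
Convert: delta = 0.003567 m = 3.567 mm
Final answer: delta = 3.567 mm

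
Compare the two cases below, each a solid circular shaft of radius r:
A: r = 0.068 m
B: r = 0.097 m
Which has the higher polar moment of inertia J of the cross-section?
Model: a solid circular shaft of radius r, so J = (π·r^4) / 2 (SI units).
  A: J = (π × 0.068^4) / 2 = 3.359 × 10⁻⁵ m⁴
  B: J = (π × 0.097^4) / 2 = 0.0001391 m⁴
0.0001391 m⁴ > 3.359 × 10⁻⁵ m⁴, so B is larger.
Final answer: B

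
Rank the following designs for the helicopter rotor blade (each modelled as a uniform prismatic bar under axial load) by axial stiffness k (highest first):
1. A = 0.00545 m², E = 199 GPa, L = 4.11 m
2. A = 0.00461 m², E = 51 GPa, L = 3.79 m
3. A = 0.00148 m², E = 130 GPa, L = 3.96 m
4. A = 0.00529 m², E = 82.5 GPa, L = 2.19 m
Model: a uniform prismatic bar under axial load, so k = (A·E) / L (SI units).
  Case 1: k = (0.00545 × (1.99 × 10¹¹)) / 4.11 = 2.639 × 10⁸ N/m = 263.9 MN/m
  Case 2: k = (0.00461 × (5.1 × 10¹⁰)) / 3.79 = 6.203 × 10⁷ N/m = 62.03 MN/m
  Case 3: k = (0.00148 × (1.3 × 10¹¹)) / 3.96 = 4.859 × 10⁷ N/m = 48.59 MN/m
  Case 4: k = (0.00529 × (8.25 × 10¹⁰)) / 2.19 = 1.993 × 10⁸ N/m = 199.3 MN/m
Ordering: 263.9 MN/m (case 1) > 199.3 MN/m (case 4) > 62.03 MN/m (case 2) > 48.59 MN/m (case 3)
Final answer: 1, 4, 2, 3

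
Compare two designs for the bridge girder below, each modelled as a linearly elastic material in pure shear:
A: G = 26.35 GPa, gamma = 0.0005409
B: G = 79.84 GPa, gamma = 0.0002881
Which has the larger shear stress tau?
Model: a linearly elastic material in pure shear, so tau = G·gamma (SI units).
  A: tau = (2.635 × 10¹⁰) × 0.0005409 = 1.425 × 10⁷ Pa = 14.25 MPa
  B: tau = (7.984 × 10¹⁰) × 0.0002881 = 2.3 × 10⁷ Pa = 23 MPa
23 MPa > 14.25 MPa, so B is larger.
Final answer: B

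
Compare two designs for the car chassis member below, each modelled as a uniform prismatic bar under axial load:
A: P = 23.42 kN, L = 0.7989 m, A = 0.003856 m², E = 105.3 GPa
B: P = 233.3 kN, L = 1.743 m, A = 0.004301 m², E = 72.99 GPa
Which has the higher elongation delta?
Model: a uniform prismatic bar under axial load, so delta = (P·L) / (A·E) (SI units).
  A: delta = (23420 × 0.7989) / (0.003856 × (1.053 × 10¹¹)) = 4.608 × 10⁻⁵ m = 0.04608 mm
  B: delta = (233300 × 1.743) / (0.004301 × (7.299 × 10¹⁰)) = 0.001295 m = 1.295 mm
1.295 mm > 0.04608 mm, so B is larger.
Final answer: B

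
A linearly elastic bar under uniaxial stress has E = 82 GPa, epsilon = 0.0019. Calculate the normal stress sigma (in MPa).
Model: a linearly elastic bar under uniaxial stress, so sigma = E·epsilon.
Convert to SI units:
  E = 82 GPa = 8.2 × 10¹⁰ Pa
Substitute:
  sigma = (8.2 × 10¹⁰) × 0.0019
  sigma = 1.558 × 10⁸ Pa
Convert: sigma = 1.558 × 10⁸ Pa = 155.8 MPa
Final answer: sigma = 155.8 MPa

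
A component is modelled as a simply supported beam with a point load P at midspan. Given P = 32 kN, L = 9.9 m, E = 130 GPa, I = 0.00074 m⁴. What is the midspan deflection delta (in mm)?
Model: a simply supported beam with a point load P at midspan, so delta = (P·L^3) / (48·E·I).
Convert to SI units:
  P = 32 kN = 32000 N
  E = 130 GPa = 1.3 × 10¹¹ Pa
Substitute:
  delta = (32000 × 9.9^3) / (48 × (1.3 × 10¹¹) × 0.00074)
  delta = 0.006724 m
Convert: delta = 0.006724 m = 6.724 mm
Final answer: delta = 6.724 mm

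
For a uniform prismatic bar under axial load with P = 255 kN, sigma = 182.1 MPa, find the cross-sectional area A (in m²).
Model: a uniform prismatic bar under axial load, so sigma = P / A.
Solve for A: A = P / sigma.
Convert to SI units:
  P = 255 kN = 255000 N
  sigma = 182.1 MPa = 1.821 × 10⁸ Pa
Substitute:
  A = 255000 / (1.821 × 10⁸)
  A = 0.0014 m²
Final answer: A = 0.0014 m²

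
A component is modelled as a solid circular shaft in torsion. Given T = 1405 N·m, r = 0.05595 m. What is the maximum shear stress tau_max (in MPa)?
Model: a solid circular shaft in torsion, so tau_max = (2·T) / (π·r^3).
Substitute:
  tau_max = (2 × 1405) / (π × 0.05595^3)
  tau_max = 5.107 × 10⁶ Pa
Convert: tau_max = 5.107 × 10⁶ Pa = 5.107 MPa
Final answer: tau_max = 5.107 MPa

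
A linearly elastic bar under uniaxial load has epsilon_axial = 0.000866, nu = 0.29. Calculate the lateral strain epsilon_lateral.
Model: a linearly elastic bar under uniaxial load, so epsilon_lateral = -nu·epsilon_axial.
Substitute:
  epsilon_lateral = -(0.29 × 0.000866)
  epsilon_lateral = -0.0002511
Final answer: epsilon_lateral = -0.0002511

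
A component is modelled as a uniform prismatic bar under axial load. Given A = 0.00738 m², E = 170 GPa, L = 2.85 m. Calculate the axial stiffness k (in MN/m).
Model: a uniform prismatic bar under axial load, so k = (A·E) / L.
Convert to SI units:
  E = 170 GPa = 1.7 × 10¹¹ Pa
Substitute:
  k = (0.00738 × (1.7 × 10¹¹)) / 2.85
  k = 4.402 × 10⁸ N/m
Convert: k = 4.402 × 10⁸ N/m = 440.2 MN/m
Final answer: k = 440.2 MN/m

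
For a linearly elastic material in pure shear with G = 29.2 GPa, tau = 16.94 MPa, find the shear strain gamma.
Model: a linearly elastic material in pure shear, so tau = G·gamma.
Solve for gamma: gamma = tau / G.
Convert to SI units:
  G = 29.2 GPa = 2.92 × 10¹⁰ Pa
  tau = 16.94 MPa = 1.694 × 10⁷ Pa
Substitute:
  gamma = (1.694 × 10⁷) / (2.92 × 10¹⁰)
  gamma = 0.0005801
Final answer: gamma = 0.0005801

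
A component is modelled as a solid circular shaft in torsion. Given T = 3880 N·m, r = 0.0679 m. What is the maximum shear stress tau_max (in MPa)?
Model: a solid circular shaft in torsion, so tau_max = (2·T) / (π·r^3).
Substitute:
  tau_max = (2 × 3880) / (π × 0.0679^3)
  tau_max = 7.89 × 10⁶ Pa
Convert: tau_max = 7.89 × 10⁶ Pa = 7.89 MPa
Final answer: tau_max = 7.89 MPa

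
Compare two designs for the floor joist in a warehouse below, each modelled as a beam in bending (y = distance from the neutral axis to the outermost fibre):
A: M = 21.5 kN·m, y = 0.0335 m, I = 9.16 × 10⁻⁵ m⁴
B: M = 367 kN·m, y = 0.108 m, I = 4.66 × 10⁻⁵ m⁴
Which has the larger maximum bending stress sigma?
Model: a beam in bending (y = distance from the neutral axis to the outermost fibre), so sigma = (M·y) / I (SI units).
  A: sigma = (21500 × 0.0335) / (9.16 × 10⁻⁵) = 7.863 × 10⁶ Pa = 7.863 MPa
  B: sigma = (367000 × 0.108) / (4.66 × 10⁻⁵) = 8.506 × 10⁸ Pa = 850.6 MPa
850.6 MPa > 7.863 MPa, so B is larger.
Final answer: B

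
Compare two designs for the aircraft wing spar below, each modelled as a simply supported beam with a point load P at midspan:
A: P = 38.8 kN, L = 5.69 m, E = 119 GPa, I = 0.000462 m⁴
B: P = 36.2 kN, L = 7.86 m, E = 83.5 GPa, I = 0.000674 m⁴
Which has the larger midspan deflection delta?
Model: a simply supported beam with a point load P at midspan, so delta = (P·L^3) / (48·E·I) (SI units).
  A: delta = (38800 × 5.69^3) / (48 × (1.19 × 10¹¹) × 0.000462) = 0.002709 m = 2.709 mm
  B: delta = (36200 × 7.86^3) / (48 × (8.35 × 10¹⁰) × 0.000674) = 0.006507 m = 6.507 mm
6.507 mm > 2.709 mm, so B is larger.
Final answer: B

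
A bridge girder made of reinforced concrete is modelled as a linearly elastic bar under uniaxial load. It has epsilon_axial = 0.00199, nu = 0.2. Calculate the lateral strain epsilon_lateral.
Model: a linearly elastic bar under uniaxial load, so epsilon_lateral = -nu·epsilon_axial.
Substitute:
  epsilon_lateral = -(0.2 × 0.00199)
  epsilon_lateral = -0.000398
Final answer: epsilon_lateral = -0.000398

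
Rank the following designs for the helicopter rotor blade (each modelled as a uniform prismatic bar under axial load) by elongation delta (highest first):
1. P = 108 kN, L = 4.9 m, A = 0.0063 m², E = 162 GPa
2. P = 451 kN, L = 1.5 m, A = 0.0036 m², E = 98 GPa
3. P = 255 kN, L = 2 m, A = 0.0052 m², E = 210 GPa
Model: a uniform prismatic bar under axial load, so delta = (P·L) / (A·E) (SI units).
  Case 1: delta = (108000 × 4.9) / (0.0063 × (1.62 × 10¹¹)) = 0.0005185 m = 0.5185 mm
  Case 2: delta = (451000 × 1.5) / (0.0036 × (9.8 × 10¹⁰)) = 0.001918 m = 1.918 mm
  Case 3: delta = (255000 × 2) / (0.0052 × (2.1 × 10¹¹)) = 0.000467 m = 0.467 mm
Ordering: 1.918 mm (case 2) > 0.5185 mm (case 1) > 0.467 mm (case 3)
Final answer: 2, 1, 3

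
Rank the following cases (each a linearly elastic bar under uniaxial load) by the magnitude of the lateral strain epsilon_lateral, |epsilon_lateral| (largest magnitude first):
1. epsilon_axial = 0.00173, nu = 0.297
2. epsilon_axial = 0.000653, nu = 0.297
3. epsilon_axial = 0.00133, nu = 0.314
Model: a linearly elastic bar under uniaxial load, so epsilon_lateral = -nu·epsilon_axial (SI units).
  Case 1: epsilon_lateral = -(0.297 × 0.00173) = -0.0005138
  Case 2: epsilon_lateral = -(0.297 × 0.000653) = -0.0001939
  Case 3: epsilon_lateral = -(0.314 × 0.00133) = -0.0004176
Ordering by |epsilon_lateral|: 0.0005138 (case 1) > 0.0004176 (case 3) > 0.0001939 (case 2)
Final answer: 1, 3, 2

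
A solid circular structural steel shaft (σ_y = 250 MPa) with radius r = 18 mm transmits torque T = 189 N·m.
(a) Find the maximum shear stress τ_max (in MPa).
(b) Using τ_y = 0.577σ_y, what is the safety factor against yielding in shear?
(a) For a solid circular shaft, τ_max = T·r/J with J = π·r^4/2, i.e. τ_max = 2·T / (π·r^3). Convert r = 18 mm = 0.018 m.
  τ_max = (2 × 189) / (π × 0.018^3) = 2.063 × 10⁷ Pa = 20.63 MPa
(b) τ_y = 0.577 × 250 = 144.25 MPa
  SF = τ_y/τ_max = 144.25 / 20.63 = 6.992
Final answer: (a) τ_max = 20.63 MPa, (b) SF = 6.992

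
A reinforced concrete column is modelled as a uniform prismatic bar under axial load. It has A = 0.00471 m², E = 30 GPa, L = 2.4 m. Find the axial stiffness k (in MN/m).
Model: a uniform prismatic bar under axial load, so k = (A·E) / L.
Convert to SI units:
  E = 30 GPa = 3 × 10¹⁰ Pa
Substitute:
  k = (0.00471 × (3 × 10¹⁰)) / 2.4
  k = 5.888 × 10⁷ N/m
Convert: k = 5.888 × 10⁷ N/m = 58.88 MN/m
Final answer: k = 58.88 MN/m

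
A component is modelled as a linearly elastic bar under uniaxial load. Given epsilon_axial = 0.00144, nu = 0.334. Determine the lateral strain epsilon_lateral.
Model: a linearly elastic bar under uniaxial load, so epsilon_lateral = -nu·epsilon_axial.
Substitute:
  epsilon_lateral = -(0.334 × 0.00144)
  epsilon_lateral = -0.000481
Final answer: epsilon_lateral = -0.000481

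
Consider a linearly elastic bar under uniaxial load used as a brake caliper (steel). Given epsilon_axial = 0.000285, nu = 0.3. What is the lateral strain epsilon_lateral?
Model: a linearly elastic bar under uniaxial load, so epsilon_lateral = -nu·epsilon_axial.
Substitute:
  epsilon_lateral = -(0.3 × 0.000285)
  epsilon_lateral = -8.55 × 10⁻⁵
Final answer: epsilon_lateral = -8.55 × 10⁻⁵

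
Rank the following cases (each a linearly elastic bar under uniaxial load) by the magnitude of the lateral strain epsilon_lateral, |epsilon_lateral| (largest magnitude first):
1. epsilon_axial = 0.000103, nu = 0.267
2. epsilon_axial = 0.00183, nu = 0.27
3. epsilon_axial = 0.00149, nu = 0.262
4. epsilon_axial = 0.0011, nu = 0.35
Model: a linearly elastic bar under uniaxial load, so epsilon_lateral = -nu·epsilon_axial (SI units).
  Case 1: epsilon_lateral = -(0.267 × 0.000103) = -2.75 × 10⁻⁵
  Case 2: epsilon_lateral = -(0.27 × 0.00183) = -0.0004941
  Case 3: epsilon_lateral = -(0.262 × 0.00149) = -0.0003904
  Case 4: epsilon_lateral = -(0.35 × 0.0011) = -0.000385
Ordering by |epsilon_lateral|: 0.0004941 (case 2) > 0.0003904 (case 3) > 0.000385 (case 4) > 2.75 × 10⁻⁵ (case 1)
Final answer: 2, 3, 4, 1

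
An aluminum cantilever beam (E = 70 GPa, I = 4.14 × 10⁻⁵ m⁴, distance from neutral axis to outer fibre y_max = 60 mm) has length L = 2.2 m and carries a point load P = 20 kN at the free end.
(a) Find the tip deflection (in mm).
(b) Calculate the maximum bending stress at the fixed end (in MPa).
(a) Tip deflection of a cantilever with an end point load: δ = P·L^3 / (3·E·I). Convert P = 20 kN = 20000 N, E = 70 GPa = 7 × 10¹⁰ Pa.
  δ = (20000 × 2.2^3) / (3 × (7 × 10¹⁰) × (4.14 × 10⁻⁵)) = 0.0245 m = 24.5 mm
(b) Maximum bending moment at the fixed end: M = P·L = 20000 × 2.2 = 44000 N·m. Convert y_max = 60 mm = 0.06 m.
  σ = M·y_max / I = (44000 × 0.06) / (4.14 × 10⁻⁵) = 6.377 × 10⁷ Pa = 63.77 MPa
Final answer: (a) δ = 24.5 mm, (b) σ = 63.77 MPa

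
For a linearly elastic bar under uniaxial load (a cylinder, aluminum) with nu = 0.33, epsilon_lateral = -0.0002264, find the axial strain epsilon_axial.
Model: a linearly elastic bar under uniaxial load, so epsilon_lateral = -nu·epsilon_axial.
Solve for epsilon_axial: epsilon_axial = -epsilon_lateral / nu.
Substitute:
  epsilon_axial = -(-0.0002264) / 0.33
  epsilon_axial = 0.0006861
Final answer: epsilon_axial = 0.0006861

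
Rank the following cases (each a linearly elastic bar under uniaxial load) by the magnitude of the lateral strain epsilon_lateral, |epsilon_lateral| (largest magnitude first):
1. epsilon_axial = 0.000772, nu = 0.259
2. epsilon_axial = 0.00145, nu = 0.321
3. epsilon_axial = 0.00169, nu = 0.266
Model: a linearly elastic bar under uniaxial load, so epsilon_lateral = -nu·epsilon_axial (SI units).
  Case 1: epsilon_lateral = -(0.259 × 0.000772) = -0.0001999
  Case 2: epsilon_lateral = -(0.321 × 0.00145) = -0.0004654
  Case 3: epsilon_lateral = -(0.266 × 0.00169) = -0.0004495
Ordering by |epsilon_lateral|: 0.0004654 (case 2) > 0.0004495 (case 3) > 0.0001999 (case 1)
Final answer: 2, 3, 1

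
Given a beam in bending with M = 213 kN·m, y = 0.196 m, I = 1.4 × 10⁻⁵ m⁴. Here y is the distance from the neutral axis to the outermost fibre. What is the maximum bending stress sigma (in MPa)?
Model: a beam in bending, so sigma = (M·y) / I.
Convert to SI units:
  M = 213 kN·m = 213000 N·m
Substitute:
  sigma = (213000 × 0.196) / (1.4 × 10⁻⁵)
  sigma = 2.982 × 10⁹ Pa
Convert: sigma = 2.982 × 10⁹ Pa = 2982 MPa
Final answer: sigma = 2982 MPa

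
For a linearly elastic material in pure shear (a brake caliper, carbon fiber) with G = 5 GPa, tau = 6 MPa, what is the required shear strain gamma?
Model: a linearly elastic material in pure shear, so tau = G·gamma.
Solve for gamma: gamma = tau / G.
Convert to SI units:
  G = 5 GPa = 5 × 10⁹ Pa
  tau = 6 MPa = 6 × 10⁶ Pa
Substitute:
  gamma = (6 × 10⁶) / (5 × 10⁹)
  gamma = 0.0012
Final answer: gamma = 0.0012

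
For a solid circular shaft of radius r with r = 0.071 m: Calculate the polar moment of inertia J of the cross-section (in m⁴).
Model: a solid circular shaft of radius r, so J = (π·r^4) / 2.
Substitute:
  J = (π × 0.071^4) / 2
  J = 3.992 × 10⁻⁵ m⁴
Final answer: J = 3.992 × 10⁻⁵ m⁴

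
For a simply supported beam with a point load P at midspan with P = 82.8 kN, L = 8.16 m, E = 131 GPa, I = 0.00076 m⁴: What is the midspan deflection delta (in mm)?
Model: a simply supported beam with a point load P at midspan, so delta = (P·L^3) / (48·E·I).
Convert to SI units:
  P = 82.8 kN = 82800 N
  E = 131 GPa = 1.31 × 10¹¹ Pa
Substitute:
  delta = (82800 × 8.16^3) / (48 × (1.31 × 10¹¹) × 0.00076)
  delta = 0.009414 m
Convert: delta = 0.009414 m = 9.414 mm
Final answer: delta = 9.414 mm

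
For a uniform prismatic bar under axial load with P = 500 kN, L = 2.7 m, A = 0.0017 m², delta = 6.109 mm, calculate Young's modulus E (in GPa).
Model: a uniform prismatic bar under axial load, so delta = (P·L) / (A·E).
Solve for E: E = (P·L) / (delta·A).
Convert to SI units:
  P = 500 kN = 500000 N
  delta = 6.109 mm = 0.006109 m
Substitute:
  E = (500000 × 2.7) / (0.006109 × 0.0017)
  E = 1.3 × 10¹¹ Pa
Convert: E = 1.3 × 10¹¹ Pa = 130 GPa
Final answer: E = 130 GPa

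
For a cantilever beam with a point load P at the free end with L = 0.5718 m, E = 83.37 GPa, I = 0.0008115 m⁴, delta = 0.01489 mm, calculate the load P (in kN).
Model: a cantilever beam with a point load P at the free end, so delta = (P·L^3) / (3·E·I).
Solve for P: P = (3·delta·E·I) / L^3.
Convert to SI units:
  E = 83.37 GPa = 8.337 × 10¹⁰ Pa
  delta = 0.01489 mm = 1.489 × 10⁻⁵ m
Substitute:
  P = (3 × (1.489 × 10⁻⁵) × (8.337 × 10¹⁰) × 0.0008115) / 0.5718^3
  P = 16170 N
Convert: P = 16170 N = 16.17 kN
Final answer: P = 16.17 kN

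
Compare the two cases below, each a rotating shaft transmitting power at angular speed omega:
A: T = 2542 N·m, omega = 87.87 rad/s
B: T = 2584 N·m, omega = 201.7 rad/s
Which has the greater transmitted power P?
Model: a rotating shaft transmitting power at angular speed omega, so P = T·omega (SI units).
  A: P = 2542 × 87.87 = 223400 W = 223.4 kW
  B: P = 2584 × 201.7 = 521200 W = 521.2 kW
521.2 kW > 223.4 kW, so B is larger.
Final answer: B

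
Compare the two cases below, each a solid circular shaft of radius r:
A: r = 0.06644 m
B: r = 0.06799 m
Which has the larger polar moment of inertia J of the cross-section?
Model: a solid circular shaft of radius r, so J = (π·r^4) / 2 (SI units).
  A: J = (π × 0.06644^4) / 2 = 3.061 × 10⁻⁵ m⁴
  B: J = (π × 0.06799^4) / 2 = 3.357 × 10⁻⁵ m⁴
3.357 × 10⁻⁵ m⁴ > 3.061 × 10⁻⁵ m⁴, so B is larger.
Final answer: B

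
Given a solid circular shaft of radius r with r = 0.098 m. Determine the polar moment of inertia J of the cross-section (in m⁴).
Model: a solid circular shaft of radius r, so J = (π·r^4) / 2.
Substitute:
  J = (π × 0.098^4) / 2
  J = 0.0001449 m⁴
Final answer: J = 0.0001449 m⁴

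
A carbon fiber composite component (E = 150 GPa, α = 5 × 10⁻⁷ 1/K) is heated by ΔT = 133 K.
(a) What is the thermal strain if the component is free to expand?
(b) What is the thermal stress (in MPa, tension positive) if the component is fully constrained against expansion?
(a) Free thermal strain ε_th = α·ΔT = (5 × 10⁻⁷) × 133 = 6.65 × 10⁻⁵
(b) Fully constrained, the expansion is suppressed, so σ = -E·α·ΔT. Convert E = 150 GPa = 1.5 × 10¹¹ Pa.
  σ = -(1.5 × 10¹¹) × (5 × 10⁻⁷) × 133 = -9.975 × 10⁶ Pa = -9.975 MPa (compressive)
Final answer: (a) ε_th = 6.65 × 10⁻⁵, (b) σ = -9.975 MPa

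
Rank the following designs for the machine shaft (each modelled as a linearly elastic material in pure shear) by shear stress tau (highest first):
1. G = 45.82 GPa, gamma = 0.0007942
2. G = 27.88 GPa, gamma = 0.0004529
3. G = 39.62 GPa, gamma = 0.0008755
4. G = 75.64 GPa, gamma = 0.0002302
Model: a linearly elastic material in pure shear, so tau = G·gamma (SI units).
  Case 1: tau = (4.582 × 10¹⁰) × 0.0007942 = 3.639 × 10⁷ Pa = 36.39 MPa
  Case 2: tau = (2.788 × 10¹⁰) × 0.0004529 = 1.263 × 10⁷ Pa = 12.63 MPa
  Case 3: tau = (3.962 × 10¹⁰) × 0.0008755 = 3.469 × 10⁷ Pa = 34.69 MPa
  Case 4: tau = (7.564 × 10¹⁰) × 0.0002302 = 1.741 × 10⁷ Pa = 17.41 MPa
Ordering: 36.39 MPa (case 1) > 34.69 MPa (case 3) > 17.41 MPa (case 4) > 12.63 MPa (case 2)
Final answer: 1, 3, 4, 2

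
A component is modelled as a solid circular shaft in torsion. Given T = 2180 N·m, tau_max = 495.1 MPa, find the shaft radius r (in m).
Model: a solid circular shaft in torsion, so tau_max = (2·T) / (π·r^3).
Solve for r: r = ((2·T) / (π·tau_max))^(1/3).
Convert to SI units:
  tau_max = 495.1 MPa = 4.951 × 10⁸ Pa
Substitute:
  r = ((2 × 2180) / (π × (4.951 × 10⁸)))^(1/3)
  r = 0.0141 m
Final answer: r = 0.0141 m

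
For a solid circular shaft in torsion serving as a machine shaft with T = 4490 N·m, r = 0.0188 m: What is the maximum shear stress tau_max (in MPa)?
Model: a solid circular shaft in torsion, so tau_max = (2·T) / (π·r^3).
Substitute:
  tau_max = (2 × 4490) / (π × 0.0188^3)
  tau_max = 4.302 × 10⁸ Pa
Convert: tau_max = 4.302 × 10⁸ Pa = 430.2 MPa
Final answer: tau_max = 430.2 MPa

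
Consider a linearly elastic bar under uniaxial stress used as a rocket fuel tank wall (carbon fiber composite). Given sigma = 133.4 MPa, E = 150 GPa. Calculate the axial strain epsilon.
Model: a linearly elastic bar under uniaxial stress, so epsilon = sigma / E.
Convert to SI units:
  sigma = 133.4 MPa = 1.334 × 10⁸ Pa
  E = 150 GPa = 1.5 × 10¹¹ Pa
Substitute:
  epsilon = (1.334 × 10⁸) / (1.5 × 10¹¹)
  epsilon = 0.0008893
Final answer: epsilon = 0.0008893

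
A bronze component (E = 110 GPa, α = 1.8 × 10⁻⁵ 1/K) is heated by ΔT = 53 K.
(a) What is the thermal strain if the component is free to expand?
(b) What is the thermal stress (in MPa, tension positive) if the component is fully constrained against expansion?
(a) Free thermal strain ε_th = α·ΔT = (1.8 × 10⁻⁵) × 53 = 0.000954
(b) Fully constrained, the expansion is suppressed, so σ = -E·α·ΔT. Convert E = 110 GPa = 1.1 × 10¹¹ Pa.
  σ = -(1.1 × 10¹¹) × (1.8 × 10⁻⁵) × 53 = -1.049 × 10⁸ Pa = -104.9 MPa (compressive)
Final answer: (a) ε_th = 0.000954, (b) σ = -104.9 MPa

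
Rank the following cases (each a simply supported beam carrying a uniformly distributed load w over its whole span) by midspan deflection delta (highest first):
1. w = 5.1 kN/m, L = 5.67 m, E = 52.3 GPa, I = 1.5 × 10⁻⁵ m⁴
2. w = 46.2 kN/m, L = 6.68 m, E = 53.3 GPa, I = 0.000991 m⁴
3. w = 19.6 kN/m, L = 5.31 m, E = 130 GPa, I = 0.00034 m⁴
Model: a simply supported beam carrying a uniformly distributed load w over its whole span, so delta = (5·w·L^4) / (384·E·I) (SI units).
  Case 1: delta = (5 × 5100 × 5.67^4) / (384 × (5.23 × 10¹⁰) × (1.5 × 10⁻⁵)) = 0.08749 m = 87.49 mm
  Case 2: delta = (5 × 46200 × 6.68^4) / (384 × (5.33 × 10¹⁰) × 0.000991) = 0.02268 m = 22.68 mm
  Case 3: delta = (5 × 19600 × 5.31^4) / (384 × (1.3 × 10¹¹) × 0.00034) = 0.00459 m = 4.59 mm
Ordering: 87.49 mm (case 1) > 22.68 mm (case 2) > 4.59 mm (case 3)
Final answer: 1, 2, 3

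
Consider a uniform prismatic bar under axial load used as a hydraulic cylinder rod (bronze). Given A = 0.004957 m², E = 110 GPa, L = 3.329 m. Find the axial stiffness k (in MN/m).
Model: a uniform prismatic bar under axial load, so k = (A·E) / L.
Convert to SI units:
  E = 110 GPa = 1.1 × 10¹¹ Pa
Substitute:
  k = (0.004957 × (1.1 × 10¹¹)) / 3.329
  k = 1.638 × 10⁸ N/m
Convert: k = 1.638 × 10⁸ N/m = 163.8 MN/m
Final answer: k = 163.8 MN/m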